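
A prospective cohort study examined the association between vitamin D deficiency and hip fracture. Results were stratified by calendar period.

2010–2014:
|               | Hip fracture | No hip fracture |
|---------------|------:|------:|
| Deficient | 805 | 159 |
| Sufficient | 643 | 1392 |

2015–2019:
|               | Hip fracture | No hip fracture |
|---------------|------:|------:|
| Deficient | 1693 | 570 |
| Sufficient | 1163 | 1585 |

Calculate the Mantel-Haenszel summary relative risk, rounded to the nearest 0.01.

RR_MH = Σ(aᵢ·n₀ᵢ/nᵢ) / Σ(cᵢ·n₁ᵢ/nᵢ), with n₁ᵢ = aᵢ+bᵢ (exposed), n₀ᵢ = cᵢ+dᵢ (unexposed), nᵢ = n₁ᵢ+n₀ᵢ.
Stratum 1 (2010–2014): n₁ = 964, n₀ = 2035, n = 2999; a·n₀/n = 805·2035/2999 = 546.2404; c·n₁/n = 643·964/2999 = 206.6862
Stratum 2 (2015–2019): n₁ = 2263, n₀ = 2748, n = 5011; a·n₀/n = 1693·2748/5011 = 928.4303; c·n₁/n = 1163·2263/5011 = 525.2183
RR_MH = (546.2404 + 928.4303) / (206.6862 + 525.2183) = 1474.6707 / 731.9045 = 2.01484

2.01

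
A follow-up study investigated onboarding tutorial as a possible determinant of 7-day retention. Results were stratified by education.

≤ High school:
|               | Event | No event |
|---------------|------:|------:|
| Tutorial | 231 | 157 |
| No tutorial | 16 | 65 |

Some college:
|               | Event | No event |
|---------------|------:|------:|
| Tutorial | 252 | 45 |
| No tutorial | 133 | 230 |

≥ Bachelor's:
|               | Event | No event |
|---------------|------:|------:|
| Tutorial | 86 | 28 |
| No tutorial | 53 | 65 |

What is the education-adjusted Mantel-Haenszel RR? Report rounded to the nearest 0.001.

RR_MH = Σ(aᵢ·n₀ᵢ/nᵢ) / Σ(cᵢ·n₁ᵢ/nᵢ), with n₁ᵢ = aᵢ+bᵢ (exposed), n₀ᵢ = cᵢ+dᵢ (unexposed), nᵢ = n₁ᵢ+n₀ᵢ.
Stratum 1 (≤ High school): n₁ = 388, n₀ = 81, n = 469; a·n₀/n = 231·81/469 = 39.8955; c·n₁/n = 16·388/469 = 13.2367
Stratum 2 (Some college): n₁ = 297, n₀ = 363, n = 660; a·n₀/n = 252·363/660 = 138.6000; c·n₁/n = 133·297/660 = 59.8500
Stratum 3 (≥ Bachelor's): n₁ = 114, n₀ = 118, n = 232; a·n₀/n = 86·118/232 = 43.7414; c·n₁/n = 53·114/232 = 26.0431
RR_MH = (39.8955 + 138.6000 + 43.7414) / (13.2367 + 59.8500 + 26.0431) = 222.2369 / 99.1298 = 2.24188

2.242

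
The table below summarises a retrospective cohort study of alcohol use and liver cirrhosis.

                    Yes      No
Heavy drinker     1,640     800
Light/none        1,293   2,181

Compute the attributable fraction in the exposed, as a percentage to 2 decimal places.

Cells: a = 1640, b = 800, c = 1293, d = 2181.
Risk in exposed = 1640/2440 = 0.67213; risk in unexposed = 1293/3474 = 0.37219.
RR = 0.67213/0.37219 = 1.80587
AR% = (RR − 1)/RR × 100 = (1.80587 − 1)/1.80587 × 100 = 44.6249%

44.62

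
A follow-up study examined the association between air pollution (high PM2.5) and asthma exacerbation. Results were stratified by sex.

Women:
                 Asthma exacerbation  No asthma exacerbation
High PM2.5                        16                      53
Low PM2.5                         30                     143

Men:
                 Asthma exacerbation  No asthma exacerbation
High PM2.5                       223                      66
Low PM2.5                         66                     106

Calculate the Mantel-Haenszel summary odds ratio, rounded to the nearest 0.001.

OR_MH = Σ(aᵢdᵢ/nᵢ) / Σ(bᵢcᵢ/nᵢ), where nᵢ is the stratum total.
Stratum 1 (Women): n = 242; a·d/n = 16·143/242 = 9.4545; b·c/n = 53·30/242 = 6.5702
Stratum 2 (Men): n = 461; a·d/n = 223·106/461 = 51.2755; b·c/n = 66·66/461 = 9.4490
OR_MH = (9.4545 + 51.2755) / (6.5702 + 9.4490) = 60.7300 / 16.0193 = 3.79106

3.791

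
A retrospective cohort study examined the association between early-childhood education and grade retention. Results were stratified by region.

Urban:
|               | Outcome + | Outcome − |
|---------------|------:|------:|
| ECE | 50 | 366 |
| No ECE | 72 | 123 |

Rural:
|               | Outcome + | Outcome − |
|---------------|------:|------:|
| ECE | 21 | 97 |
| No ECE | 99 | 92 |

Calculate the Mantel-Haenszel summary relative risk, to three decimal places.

RR_MH = Σ(aᵢ·n₀ᵢ/nᵢ) / Σ(cᵢ·n₁ᵢ/nᵢ), with n₁ᵢ = aᵢ+bᵢ (exposed), n₀ᵢ = cᵢ+dᵢ (unexposed), nᵢ = n₁ᵢ+n₀ᵢ.
Stratum 1 (Urban): n₁ = 416, n₀ = 195, n = 611; a·n₀/n = 50·195/611 = 15.9574; c·n₁/n = 72·416/611 = 49.0213
Stratum 2 (Rural): n₁ = 118, n₀ = 191, n = 309; a·n₀/n = 21·191/309 = 12.9806; c·n₁/n = 99·118/309 = 37.8058
RR_MH = (15.9574 + 12.9806) / (49.0213 + 37.8058) = 28.9380 / 86.8271 = 0.33328

0.333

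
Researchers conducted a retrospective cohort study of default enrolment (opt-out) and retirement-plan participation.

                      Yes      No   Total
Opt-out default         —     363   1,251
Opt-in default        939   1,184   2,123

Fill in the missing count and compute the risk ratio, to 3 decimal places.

1.605

The missing cell is in the exposed row: 1251 − 363 = 888.
So a = 888, b = 363, c = 939, d = 1184.
RR = [a/(a+b)] / [c/(c+d)] = (888/1251) / (939/2123) = 0.70983/0.44230 = 1.60487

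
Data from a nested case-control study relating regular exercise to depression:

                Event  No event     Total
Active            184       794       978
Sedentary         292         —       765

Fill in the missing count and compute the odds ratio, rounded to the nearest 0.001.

The missing cell is in the unexposed row: 765 − 292 = 473.
So a = 184, b = 794, c = 292, d = 473.
OR = (a·d)/(b·c) = (184 × 473) / (794 × 292) = 87032 / 231848 = 0.37538

0.375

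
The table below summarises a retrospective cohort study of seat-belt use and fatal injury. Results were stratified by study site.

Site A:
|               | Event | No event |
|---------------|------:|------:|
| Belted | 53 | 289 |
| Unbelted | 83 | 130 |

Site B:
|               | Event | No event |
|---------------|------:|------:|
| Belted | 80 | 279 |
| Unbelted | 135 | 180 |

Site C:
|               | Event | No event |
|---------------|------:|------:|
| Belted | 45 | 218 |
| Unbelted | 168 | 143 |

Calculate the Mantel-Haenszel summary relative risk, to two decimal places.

RR_MH = Σ(aᵢ·n₀ᵢ/nᵢ) / Σ(cᵢ·n₁ᵢ/nᵢ), with n₁ᵢ = aᵢ+bᵢ (exposed), n₀ᵢ = cᵢ+dᵢ (unexposed), nᵢ = n₁ᵢ+n₀ᵢ.
Stratum 1 (Site A): n₁ = 342, n₀ = 213, n = 555; a·n₀/n = 53·213/555 = 20.3405; c·n₁/n = 83·342/555 = 51.1459
Stratum 2 (Site B): n₁ = 359, n₀ = 315, n = 674; a·n₀/n = 80·315/674 = 37.3887; c·n₁/n = 135·359/674 = 71.9065
Stratum 3 (Site C): n₁ = 263, n₀ = 311, n = 574; a·n₀/n = 45·311/574 = 24.3815; c·n₁/n = 168·263/574 = 76.9756
RR_MH = (20.3405 + 37.3887 + 24.3815) / (51.1459 + 71.9065 + 76.9756) = 82.1108 / 200.0281 = 0.41050

0.41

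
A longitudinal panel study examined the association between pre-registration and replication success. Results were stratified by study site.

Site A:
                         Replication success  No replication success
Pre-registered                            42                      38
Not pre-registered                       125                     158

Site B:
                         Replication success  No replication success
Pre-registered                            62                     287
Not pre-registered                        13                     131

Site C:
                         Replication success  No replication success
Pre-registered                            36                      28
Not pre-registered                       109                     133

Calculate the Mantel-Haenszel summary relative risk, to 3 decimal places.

1.332

RR_MH = Σ(aᵢ·n₀ᵢ/nᵢ) / Σ(cᵢ·n₁ᵢ/nᵢ), with n₁ᵢ = aᵢ+bᵢ (exposed), n₀ᵢ = cᵢ+dᵢ (unexposed), nᵢ = n₁ᵢ+n₀ᵢ.
Stratum 1 (Site A): n₁ = 80, n₀ = 283, n = 363; a·n₀/n = 42·283/363 = 32.7438; c·n₁/n = 125·80/363 = 27.5482
Stratum 2 (Site B): n₁ = 349, n₀ = 144, n = 493; a·n₀/n = 62·144/493 = 18.1095; c·n₁/n = 13·349/493 = 9.2028
Stratum 3 (Site C): n₁ = 64, n₀ = 242, n = 306; a·n₀/n = 36·242/306 = 28.4706; c·n₁/n = 109·64/306 = 22.7974
RR_MH = (32.7438 + 18.1095 + 28.4706) / (27.5482 + 9.2028 + 22.7974) = 79.3239 / 59.5484 = 1.33209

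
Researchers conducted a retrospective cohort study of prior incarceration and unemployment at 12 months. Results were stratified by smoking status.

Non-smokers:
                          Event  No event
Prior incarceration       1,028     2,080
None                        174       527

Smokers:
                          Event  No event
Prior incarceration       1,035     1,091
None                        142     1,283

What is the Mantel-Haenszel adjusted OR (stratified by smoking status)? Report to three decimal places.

OR_MH = Σ(aᵢdᵢ/nᵢ) / Σ(bᵢcᵢ/nᵢ), where nᵢ is the stratum total.
Stratum 1 (Non-smokers): n = 3809; a·d/n = 1028·527/3809 = 142.2305; b·c/n = 2080·174/3809 = 95.0171
Stratum 2 (Smokers): n = 3551; a·d/n = 1035·1283/3551 = 373.9524; b·c/n = 1091·142/3551 = 43.6277
OR_MH = (142.2305 + 373.9524) / (95.0171 + 43.6277) = 516.1829 / 138.6448 = 3.72306

3.723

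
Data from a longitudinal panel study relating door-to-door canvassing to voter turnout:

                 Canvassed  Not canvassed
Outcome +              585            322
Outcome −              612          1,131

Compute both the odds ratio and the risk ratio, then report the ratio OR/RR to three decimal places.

Reading the table with exposure as columns: a = 585 (Canvassed, case), b = 612 (Canvassed, non-case), c = 322 (Not canvassed, case), d = 1131.
OR = (585·1131)/(612·322) = 661635/197064 = 3.35746
Risk in exposed = 585/1197 = 0.48872; risk in unexposed = 322/1453 = 0.22161; RR = 2.20532
OR/RR = 3.35746 / 2.20532 = 1.52244
The outcome is not rare, so the OR lies further from 1 than the RR.

1.522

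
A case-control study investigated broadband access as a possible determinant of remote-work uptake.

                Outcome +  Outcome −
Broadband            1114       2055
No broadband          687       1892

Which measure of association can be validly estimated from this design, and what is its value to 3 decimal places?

Cells: a = 1114, b = 2055, c = 687, d = 1892.
This is a case-control study: participants were sampled on outcome status, so risks in the source population cannot be estimated directly — relative risk is not valid here. The odds ratio is the appropriate measure.
OR = (a·d)/(b·c) = (1114 × 1892) / (2055 × 687) = 2107688 / 1411785 = 1.49292

1.493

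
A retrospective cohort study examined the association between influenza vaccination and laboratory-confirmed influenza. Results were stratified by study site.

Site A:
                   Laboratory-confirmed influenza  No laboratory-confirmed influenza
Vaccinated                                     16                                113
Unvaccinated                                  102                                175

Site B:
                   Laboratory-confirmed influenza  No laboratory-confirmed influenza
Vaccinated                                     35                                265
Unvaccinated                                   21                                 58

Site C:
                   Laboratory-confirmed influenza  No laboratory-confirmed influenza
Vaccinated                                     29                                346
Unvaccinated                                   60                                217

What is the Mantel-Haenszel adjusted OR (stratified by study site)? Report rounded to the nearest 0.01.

0.29

OR_MH = Σ(aᵢdᵢ/nᵢ) / Σ(bᵢcᵢ/nᵢ), where nᵢ is the stratum total.
Stratum 1 (Site A): n = 406; a·d/n = 16·175/406 = 6.8966; b·c/n = 113·102/406 = 28.3892
Stratum 2 (Site B): n = 379; a·d/n = 35·58/379 = 5.3562; b·c/n = 265·21/379 = 14.6834
Stratum 3 (Site C): n = 652; a·d/n = 29·217/652 = 9.6518; b·c/n = 346·60/652 = 31.8405
OR_MH = (6.8966 + 5.3562 + 9.6518) / (28.3892 + 14.6834 + 31.8405) = 21.9046 / 74.9130 = 0.29240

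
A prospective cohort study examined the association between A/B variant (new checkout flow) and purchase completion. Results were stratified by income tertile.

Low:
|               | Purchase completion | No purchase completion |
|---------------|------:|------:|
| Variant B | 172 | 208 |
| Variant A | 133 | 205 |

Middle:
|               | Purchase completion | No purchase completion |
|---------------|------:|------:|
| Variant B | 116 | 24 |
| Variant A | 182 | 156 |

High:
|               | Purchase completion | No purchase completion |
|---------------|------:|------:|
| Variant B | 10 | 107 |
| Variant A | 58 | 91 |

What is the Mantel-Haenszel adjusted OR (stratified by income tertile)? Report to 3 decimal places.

OR_MH = Σ(aᵢdᵢ/nᵢ) / Σ(bᵢcᵢ/nᵢ), where nᵢ is the stratum total.
Stratum 1 (Low): n = 718; a·d/n = 172·205/718 = 49.1086; b·c/n = 208·133/718 = 38.5292
Stratum 2 (Middle): n = 478; a·d/n = 116·156/478 = 37.8577; b·c/n = 24·182/478 = 9.1381
Stratum 3 (High): n = 266; a·d/n = 10·91/266 = 3.4211; b·c/n = 107·58/266 = 23.3308
OR_MH = (49.1086 + 37.8577 + 3.4211) / (38.5292 + 9.1381 + 23.3308) = 90.3874 / 70.9982 = 1.27310

1.273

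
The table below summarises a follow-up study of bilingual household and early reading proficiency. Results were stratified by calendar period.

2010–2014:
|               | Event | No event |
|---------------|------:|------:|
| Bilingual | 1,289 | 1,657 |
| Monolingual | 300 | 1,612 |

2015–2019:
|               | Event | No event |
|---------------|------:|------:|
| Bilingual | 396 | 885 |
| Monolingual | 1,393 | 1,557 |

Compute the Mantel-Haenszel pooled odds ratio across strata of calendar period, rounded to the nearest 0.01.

1.46

OR_MH = Σ(aᵢdᵢ/nᵢ) / Σ(bᵢcᵢ/nᵢ), where nᵢ is the stratum total.
Stratum 1 (2010–2014): n = 4858; a·d/n = 1289·1612/4858 = 427.7209; b·c/n = 1657·300/4858 = 102.3261
Stratum 2 (2015–2019): n = 4231; a·d/n = 396·1557/4231 = 145.7273; b·c/n = 885·1393/4231 = 291.3744
OR_MH = (427.7209 + 145.7273) / (102.3261 + 291.3744) = 573.4481 / 393.7004 = 1.45656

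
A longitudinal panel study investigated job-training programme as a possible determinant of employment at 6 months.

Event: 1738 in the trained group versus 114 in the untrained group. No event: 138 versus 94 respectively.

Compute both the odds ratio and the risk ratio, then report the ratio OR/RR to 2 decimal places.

6.14

From the description: a = 1738, b = 138, c = 114, d = 94.
OR = (1738·94)/(138·114) = 163372/15732 = 10.38469
Risk in exposed = 1738/1876 = 0.92644; risk in unexposed = 114/208 = 0.54808; RR = 1.69035
OR/RR = 10.38469 / 1.69035 = 6.14353
The outcome is not rare, so the OR lies further from 1 than the RR.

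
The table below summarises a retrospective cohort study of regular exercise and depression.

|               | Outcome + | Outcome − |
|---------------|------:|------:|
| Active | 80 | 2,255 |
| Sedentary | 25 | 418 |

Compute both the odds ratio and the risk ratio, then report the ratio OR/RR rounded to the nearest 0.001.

0.977

Cells: a = 80, b = 2255, c = 25, d = 418.
OR = (80·418)/(2255·25) = 33440/56375 = 0.59317
Risk in exposed = 80/2335 = 0.03426; risk in unexposed = 25/443 = 0.05643; RR = 0.60711
OR/RR = 0.59317 / 0.60711 = 0.97704
The outcome is rare in both groups, so OR ≈ RR (ratio near 1).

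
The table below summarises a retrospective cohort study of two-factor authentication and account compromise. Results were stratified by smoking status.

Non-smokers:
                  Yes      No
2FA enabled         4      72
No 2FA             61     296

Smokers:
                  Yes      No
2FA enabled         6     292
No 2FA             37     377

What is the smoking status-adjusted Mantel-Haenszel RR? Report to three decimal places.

0.259

RR_MH = Σ(aᵢ·n₀ᵢ/nᵢ) / Σ(cᵢ·n₁ᵢ/nᵢ), with n₁ᵢ = aᵢ+bᵢ (exposed), n₀ᵢ = cᵢ+dᵢ (unexposed), nᵢ = n₁ᵢ+n₀ᵢ.
Stratum 1 (Non-smokers): n₁ = 76, n₀ = 357, n = 433; a·n₀/n = 4·357/433 = 3.2979; c·n₁/n = 61·76/433 = 10.7067
Stratum 2 (Smokers): n₁ = 298, n₀ = 414, n = 712; a·n₀/n = 6·414/712 = 3.4888; c·n₁/n = 37·298/712 = 15.4860
RR_MH = (3.2979 + 3.4888) / (10.7067 + 15.4860) = 6.7867 / 26.1927 = 0.25911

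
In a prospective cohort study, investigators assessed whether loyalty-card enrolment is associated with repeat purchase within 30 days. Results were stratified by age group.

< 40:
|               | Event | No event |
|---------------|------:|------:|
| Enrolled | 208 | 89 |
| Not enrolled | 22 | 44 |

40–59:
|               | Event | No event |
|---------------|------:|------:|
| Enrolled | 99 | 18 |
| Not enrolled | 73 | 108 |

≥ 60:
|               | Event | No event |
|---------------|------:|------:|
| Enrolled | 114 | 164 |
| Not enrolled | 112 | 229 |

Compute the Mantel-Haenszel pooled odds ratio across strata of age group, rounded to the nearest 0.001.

OR_MH = Σ(aᵢdᵢ/nᵢ) / Σ(bᵢcᵢ/nᵢ), where nᵢ is the stratum total.
Stratum 1 (< 40): n = 363; a·d/n = 208·44/363 = 25.2121; b·c/n = 89·22/363 = 5.3939
Stratum 2 (40–59): n = 298; a·d/n = 99·108/298 = 35.8792; b·c/n = 18·73/298 = 4.4094
Stratum 3 (≥ 60): n = 619; a·d/n = 114·229/619 = 42.1745; b·c/n = 164·112/619 = 29.6737
OR_MH = (25.2121 + 35.8792 + 42.1745) / (5.3939 + 4.4094 + 29.6737) = 103.2658 / 39.4770 = 2.61585

2.616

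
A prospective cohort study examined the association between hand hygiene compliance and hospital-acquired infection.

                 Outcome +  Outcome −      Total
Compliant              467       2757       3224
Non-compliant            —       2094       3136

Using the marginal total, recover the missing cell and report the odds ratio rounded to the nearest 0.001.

0.340

The missing cell is in the unexposed row: 3136 − 2094 = 1042.
So a = 467, b = 2757, c = 1042, d = 2094.
OR = (a·d)/(b·c) = (467 × 2094) / (2757 × 1042) = 977898 / 2872794 = 0.34040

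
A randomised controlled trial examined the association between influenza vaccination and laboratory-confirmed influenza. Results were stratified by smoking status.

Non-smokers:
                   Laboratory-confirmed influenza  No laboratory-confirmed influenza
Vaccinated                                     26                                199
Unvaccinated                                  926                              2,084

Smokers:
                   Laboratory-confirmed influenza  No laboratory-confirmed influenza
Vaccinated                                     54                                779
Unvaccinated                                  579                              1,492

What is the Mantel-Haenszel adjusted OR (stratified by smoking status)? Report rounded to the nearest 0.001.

OR_MH = Σ(aᵢdᵢ/nᵢ) / Σ(bᵢcᵢ/nᵢ), where nᵢ is the stratum total.
Stratum 1 (Non-smokers): n = 3235; a·d/n = 26·2084/3235 = 16.7493; b·c/n = 199·926/3235 = 56.9626
Stratum 2 (Smokers): n = 2904; a·d/n = 54·1492/2904 = 27.7438; b·c/n = 779·579/2904 = 155.3171
OR_MH = (16.7493 + 27.7438) / (56.9626 + 155.3171) = 44.4931 / 212.2797 = 0.20960

0.210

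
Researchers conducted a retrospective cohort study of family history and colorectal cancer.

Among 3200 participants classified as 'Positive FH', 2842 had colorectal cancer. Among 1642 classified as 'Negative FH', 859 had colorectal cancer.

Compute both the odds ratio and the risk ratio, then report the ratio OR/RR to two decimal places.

From the description: a = 2842, b = 358, c = 859, d = 783.
OR = (2842·783)/(358·859) = 2225286/307522 = 7.23618
Risk in exposed = 2842/3200 = 0.88813; risk in unexposed = 859/1642 = 0.52314; RR = 1.69767
OR/RR = 7.23618 / 1.69767 = 4.26241
The outcome is not rare, so the OR lies further from 1 than the RR.

4.26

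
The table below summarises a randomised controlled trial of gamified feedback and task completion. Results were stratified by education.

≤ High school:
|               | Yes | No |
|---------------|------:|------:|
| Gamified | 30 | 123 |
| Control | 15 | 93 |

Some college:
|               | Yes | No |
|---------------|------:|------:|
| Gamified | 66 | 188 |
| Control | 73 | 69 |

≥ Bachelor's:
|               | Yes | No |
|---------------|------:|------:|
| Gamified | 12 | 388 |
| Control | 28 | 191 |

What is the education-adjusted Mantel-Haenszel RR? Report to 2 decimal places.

0.55

RR_MH = Σ(aᵢ·n₀ᵢ/nᵢ) / Σ(cᵢ·n₁ᵢ/nᵢ), with n₁ᵢ = aᵢ+bᵢ (exposed), n₀ᵢ = cᵢ+dᵢ (unexposed), nᵢ = n₁ᵢ+n₀ᵢ.
Stratum 1 (≤ High school): n₁ = 153, n₀ = 108, n = 261; a·n₀/n = 30·108/261 = 12.4138; c·n₁/n = 15·153/261 = 8.7931
Stratum 2 (Some college): n₁ = 254, n₀ = 142, n = 396; a·n₀/n = 66·142/396 = 23.6667; c·n₁/n = 73·254/396 = 46.8232
Stratum 3 (≥ Bachelor's): n₁ = 400, n₀ = 219, n = 619; a·n₀/n = 12·219/619 = 4.2456; c·n₁/n = 28·400/619 = 18.0937
RR_MH = (12.4138 + 23.6667 + 4.2456) / (8.7931 + 46.8232 + 18.0937) = 40.3260 / 73.7100 = 0.54709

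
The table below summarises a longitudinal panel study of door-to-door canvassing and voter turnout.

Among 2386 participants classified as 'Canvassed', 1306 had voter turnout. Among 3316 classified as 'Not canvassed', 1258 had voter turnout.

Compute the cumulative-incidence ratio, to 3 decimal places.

From the description: a = 1306, b = 1080, c = 1258, d = 2058.
Risk in exposed = 1306/2386 = 0.54736; risk in unexposed = 1258/3316 = 0.37937.
RR = 0.54736 / 0.37937 = 1.44280
The risk among the exposed is 1.44 times that among the unexposed.

1.443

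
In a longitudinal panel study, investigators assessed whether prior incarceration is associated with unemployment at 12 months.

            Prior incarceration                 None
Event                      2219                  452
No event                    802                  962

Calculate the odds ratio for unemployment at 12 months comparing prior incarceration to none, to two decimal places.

Reading the table with exposure as columns: a = 2219 (Prior incarceration, case), b = 802 (Prior incarceration, non-case), c = 452 (None, case), d = 962.
OR = (a·d)/(b·c) = (2219 × 962) / (802 × 452) = 2134678 / 362504 = 5.88870
The odds of unemployment at 12 months are about 5.89 times as high in the prior incarceration group.

5.89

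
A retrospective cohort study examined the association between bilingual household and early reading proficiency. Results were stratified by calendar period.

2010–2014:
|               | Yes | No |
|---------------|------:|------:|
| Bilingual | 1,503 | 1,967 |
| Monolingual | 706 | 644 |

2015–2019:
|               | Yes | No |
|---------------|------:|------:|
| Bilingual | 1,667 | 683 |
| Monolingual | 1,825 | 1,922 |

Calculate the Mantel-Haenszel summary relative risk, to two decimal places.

RR_MH = Σ(aᵢ·n₀ᵢ/nᵢ) / Σ(cᵢ·n₁ᵢ/nᵢ), with n₁ᵢ = aᵢ+bᵢ (exposed), n₀ᵢ = cᵢ+dᵢ (unexposed), nᵢ = n₁ᵢ+n₀ᵢ.
Stratum 1 (2010–2014): n₁ = 3470, n₀ = 1350, n = 4820; a·n₀/n = 1503·1350/4820 = 420.9647; c·n₁/n = 706·3470/4820 = 508.2614
Stratum 2 (2015–2019): n₁ = 2350, n₀ = 3747, n = 6097; a·n₀/n = 1667·3747/6097 = 1024.4791; c·n₁/n = 1825·2350/6097 = 703.4197
RR_MH = (420.9647 + 1024.4791) / (508.2614 + 703.4197) = 1445.4438 / 1211.6811 = 1.19292

1.19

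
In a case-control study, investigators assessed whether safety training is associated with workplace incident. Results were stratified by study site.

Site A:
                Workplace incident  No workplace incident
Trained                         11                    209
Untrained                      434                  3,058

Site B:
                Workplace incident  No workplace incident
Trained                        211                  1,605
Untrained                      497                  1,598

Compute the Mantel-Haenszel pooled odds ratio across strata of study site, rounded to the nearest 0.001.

0.417

OR_MH = Σ(aᵢdᵢ/nᵢ) / Σ(bᵢcᵢ/nᵢ), where nᵢ is the stratum total.
Stratum 1 (Site A): n = 3712; a·d/n = 11·3058/3712 = 9.0620; b·c/n = 209·434/3712 = 24.4359
Stratum 2 (Site B): n = 3911; a·d/n = 211·1598/3911 = 86.2127; b·c/n = 1605·497/3911 = 203.9593
OR_MH = (9.0620 + 86.2127) / (24.4359 + 203.9593) = 95.2747 / 228.3952 = 0.41715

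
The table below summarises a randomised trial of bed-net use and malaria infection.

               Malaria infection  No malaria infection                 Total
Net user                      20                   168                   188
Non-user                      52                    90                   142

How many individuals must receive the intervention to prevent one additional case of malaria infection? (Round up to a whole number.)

4

Risk in treated group = 20/188 = 0.10638; risk in control = 52/142 = 0.36620.
Absolute risk reduction = 0.36620 − 0.10638 = 0.25981
NNT = 1 / ARR = 1 / 0.25981 = 3.849 → round up → 4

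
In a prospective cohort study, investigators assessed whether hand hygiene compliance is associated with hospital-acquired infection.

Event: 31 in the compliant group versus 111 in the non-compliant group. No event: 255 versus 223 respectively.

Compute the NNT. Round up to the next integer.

5

Risk in treated group = 31/286 = 0.10839; risk in control = 111/334 = 0.33234.
Absolute risk reduction = 0.33234 − 0.10839 = 0.22394
NNT = 1 / ARR = 1 / 0.22394 = 4.465 → round up → 5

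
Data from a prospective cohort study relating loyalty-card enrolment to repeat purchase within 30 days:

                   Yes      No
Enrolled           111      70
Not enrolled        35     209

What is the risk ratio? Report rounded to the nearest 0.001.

4.275

Cells: a = 111, b = 70, c = 35, d = 209.
Risk in exposed = 111/181 = 0.61326; risk in unexposed = 35/244 = 0.14344.
RR = 0.61326 / 0.14344 = 4.27530
The risk among the exposed is 4.28 times that among the unexposed.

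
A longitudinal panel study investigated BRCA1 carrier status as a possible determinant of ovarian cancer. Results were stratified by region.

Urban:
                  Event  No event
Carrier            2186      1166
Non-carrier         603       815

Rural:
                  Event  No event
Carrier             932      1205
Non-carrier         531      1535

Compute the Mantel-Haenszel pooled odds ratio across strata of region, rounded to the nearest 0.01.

OR_MH = Σ(aᵢdᵢ/nᵢ) / Σ(bᵢcᵢ/nᵢ), where nᵢ is the stratum total.
Stratum 1 (Urban): n = 4770; a·d/n = 2186·815/4770 = 373.4990; b·c/n = 1166·603/4770 = 147.4000
Stratum 2 (Rural): n = 4203; a·d/n = 932·1535/4203 = 340.3807; b·c/n = 1205·531/4203 = 152.2377
OR_MH = (373.4990 + 340.3807) / (147.4000 + 152.2377) = 713.8796 / 299.6377 = 2.38248

2.38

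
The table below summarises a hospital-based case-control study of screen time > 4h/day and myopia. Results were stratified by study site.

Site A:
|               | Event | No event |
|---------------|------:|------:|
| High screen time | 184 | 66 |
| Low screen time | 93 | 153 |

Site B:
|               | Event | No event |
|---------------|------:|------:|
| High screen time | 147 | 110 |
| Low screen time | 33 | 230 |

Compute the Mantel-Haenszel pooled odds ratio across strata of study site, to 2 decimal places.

6.29

OR_MH = Σ(aᵢdᵢ/nᵢ) / Σ(bᵢcᵢ/nᵢ), where nᵢ is the stratum total.
Stratum 1 (Site A): n = 496; a·d/n = 184·153/496 = 56.7581; b·c/n = 66·93/496 = 12.3750
Stratum 2 (Site B): n = 520; a·d/n = 147·230/520 = 65.0192; b·c/n = 110·33/520 = 6.9808
OR_MH = (56.7581 + 65.0192) / (12.3750 + 6.9808) = 121.7773 / 19.3558 = 6.29152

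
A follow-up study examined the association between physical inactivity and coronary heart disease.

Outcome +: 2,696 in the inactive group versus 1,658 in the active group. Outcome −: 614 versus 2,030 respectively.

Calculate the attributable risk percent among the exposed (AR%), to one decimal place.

From the description: a = 2696, b = 614, c = 1658, d = 2030.
Risk in exposed = 2696/3310 = 0.81450; risk in unexposed = 1658/3688 = 0.44957.
RR = 0.81450/0.44957 = 1.81175
AR% = (RR − 1)/RR × 100 = (1.81175 − 1)/1.81175 × 100 = 44.8047%

44.8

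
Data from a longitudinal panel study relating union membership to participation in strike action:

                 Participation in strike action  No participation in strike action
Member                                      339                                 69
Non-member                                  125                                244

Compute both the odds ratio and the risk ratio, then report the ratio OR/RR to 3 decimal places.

3.910

Cells: a = 339, b = 69, c = 125, d = 244.
OR = (339·244)/(69·125) = 82716/8625 = 9.59026
Risk in exposed = 339/408 = 0.83088; risk in unexposed = 125/369 = 0.33875; RR = 2.45276
OR/RR = 9.59026 / 2.45276 = 3.90998
The outcome is not rare, so the OR lies further from 1 than the RR.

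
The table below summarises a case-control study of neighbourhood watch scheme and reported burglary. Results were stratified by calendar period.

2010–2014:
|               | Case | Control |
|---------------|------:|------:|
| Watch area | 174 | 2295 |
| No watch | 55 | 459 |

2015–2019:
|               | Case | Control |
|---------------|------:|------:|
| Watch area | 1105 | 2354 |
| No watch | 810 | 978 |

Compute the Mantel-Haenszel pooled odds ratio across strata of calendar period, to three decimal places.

0.574

OR_MH = Σ(aᵢdᵢ/nᵢ) / Σ(bᵢcᵢ/nᵢ), where nᵢ is the stratum total.
Stratum 1 (2010–2014): n = 2983; a·d/n = 174·459/2983 = 26.7737; b·c/n = 2295·55/2983 = 42.3148
Stratum 2 (2015–2019): n = 5247; a·d/n = 1105·978/5247 = 205.9634; b·c/n = 2354·810/5247 = 363.3962
OR_MH = (26.7737 + 205.9634) / (42.3148 + 363.3962) = 232.7371 / 405.7110 = 0.57365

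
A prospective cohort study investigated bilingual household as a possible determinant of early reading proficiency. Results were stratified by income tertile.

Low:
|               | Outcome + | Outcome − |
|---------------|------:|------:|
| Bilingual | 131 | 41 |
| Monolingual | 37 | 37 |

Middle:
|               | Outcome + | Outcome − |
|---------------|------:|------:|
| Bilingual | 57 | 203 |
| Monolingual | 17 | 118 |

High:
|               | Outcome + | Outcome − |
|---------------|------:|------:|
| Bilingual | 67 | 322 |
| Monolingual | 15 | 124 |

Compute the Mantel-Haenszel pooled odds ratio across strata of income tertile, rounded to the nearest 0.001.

OR_MH = Σ(aᵢdᵢ/nᵢ) / Σ(bᵢcᵢ/nᵢ), where nᵢ is the stratum total.
Stratum 1 (Low): n = 246; a·d/n = 131·37/246 = 19.7033; b·c/n = 41·37/246 = 6.1667
Stratum 2 (Middle): n = 395; a·d/n = 57·118/395 = 17.0278; b·c/n = 203·17/395 = 8.7367
Stratum 3 (High): n = 528; a·d/n = 67·124/528 = 15.7348; b·c/n = 322·15/528 = 9.1477
OR_MH = (19.7033 + 17.0278 + 15.7348) / (6.1667 + 8.7367 + 9.1477) = 52.4659 / 24.0511 = 2.18144

2.181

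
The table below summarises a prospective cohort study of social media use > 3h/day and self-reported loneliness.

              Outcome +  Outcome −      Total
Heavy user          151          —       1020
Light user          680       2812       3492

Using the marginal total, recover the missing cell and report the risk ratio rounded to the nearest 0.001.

The missing cell is in the exposed row: 1020 − 151 = 869.
So a = 151, b = 869, c = 680, d = 2812.
RR = [a/(a+b)] / [c/(c+d)] = (151/1020) / (680/3492) = 0.14804/0.19473 = 0.76022

0.760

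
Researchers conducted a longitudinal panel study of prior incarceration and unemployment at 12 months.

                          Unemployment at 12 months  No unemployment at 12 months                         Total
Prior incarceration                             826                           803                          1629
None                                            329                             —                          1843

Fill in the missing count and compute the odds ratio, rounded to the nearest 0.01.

4.73

The missing cell is in the unexposed row: 1843 − 329 = 1514.
So a = 826, b = 803, c = 329, d = 1514.
OR = (a·d)/(b·c) = (826 × 1514) / (803 × 329) = 1250564 / 264187 = 4.73363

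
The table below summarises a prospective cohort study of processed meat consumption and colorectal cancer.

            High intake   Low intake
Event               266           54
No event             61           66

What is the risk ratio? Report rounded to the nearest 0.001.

Reading the table with exposure as columns: a = 266 (High intake, case), b = 61 (High intake, non-case), c = 54 (Low intake, case), d = 66.
Risk in exposed = 266/327 = 0.81346; risk in unexposed = 54/120 = 0.45000.
RR = 0.81346 / 0.45000 = 1.80768
The risk among the exposed is 1.81 times that among the unexposed.

1.808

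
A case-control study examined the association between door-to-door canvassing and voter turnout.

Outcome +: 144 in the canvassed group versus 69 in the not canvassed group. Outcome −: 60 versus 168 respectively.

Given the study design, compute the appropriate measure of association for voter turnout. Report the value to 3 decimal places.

From the description: a = 144, b = 60, c = 69, d = 168.
This is a case-control study: participants were sampled on outcome status, so risks in the source population cannot be estimated directly — relative risk is not valid here. The odds ratio is the appropriate measure.
OR = (a·d)/(b·c) = (144 × 168) / (60 × 69) = 24192 / 4140 = 5.84348

5.843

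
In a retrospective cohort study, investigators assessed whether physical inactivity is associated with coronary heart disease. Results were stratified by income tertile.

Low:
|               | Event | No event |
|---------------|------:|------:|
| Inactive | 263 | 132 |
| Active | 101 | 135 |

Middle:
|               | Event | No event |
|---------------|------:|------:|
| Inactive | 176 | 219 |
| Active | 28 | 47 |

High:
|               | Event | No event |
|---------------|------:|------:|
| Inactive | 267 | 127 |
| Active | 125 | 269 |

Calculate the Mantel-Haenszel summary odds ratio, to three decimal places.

3.038

OR_MH = Σ(aᵢdᵢ/nᵢ) / Σ(bᵢcᵢ/nᵢ), where nᵢ is the stratum total.
Stratum 1 (Low): n = 631; a·d/n = 263·135/631 = 56.2678; b·c/n = 132·101/631 = 21.1284
Stratum 2 (Middle): n = 470; a·d/n = 176·47/470 = 17.6000; b·c/n = 219·28/470 = 13.0468
Stratum 3 (High): n = 788; a·d/n = 267·269/788 = 91.1459; b·c/n = 127·125/788 = 20.1459
OR_MH = (56.2678 + 17.6000 + 91.1459) / (21.1284 + 13.0468 + 20.1459) = 165.0138 / 54.3211 = 3.03775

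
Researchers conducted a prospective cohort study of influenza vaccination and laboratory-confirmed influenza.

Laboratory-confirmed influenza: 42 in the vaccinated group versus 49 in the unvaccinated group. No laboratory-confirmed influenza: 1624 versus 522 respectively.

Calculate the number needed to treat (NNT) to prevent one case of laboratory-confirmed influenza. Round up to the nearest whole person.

17

Risk in treated group = 42/1666 = 0.02521; risk in control = 49/571 = 0.08581.
Absolute risk reduction = 0.08581 − 0.02521 = 0.06060
NNT = 1 / ARR = 1 / 0.06060 = 16.500 → round up → 17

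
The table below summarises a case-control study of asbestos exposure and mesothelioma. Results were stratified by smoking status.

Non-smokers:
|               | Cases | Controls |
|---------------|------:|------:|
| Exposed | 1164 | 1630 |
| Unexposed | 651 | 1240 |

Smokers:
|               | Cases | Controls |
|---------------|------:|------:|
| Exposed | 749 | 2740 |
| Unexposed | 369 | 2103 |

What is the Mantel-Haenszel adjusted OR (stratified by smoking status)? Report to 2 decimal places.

OR_MH = Σ(aᵢdᵢ/nᵢ) / Σ(bᵢcᵢ/nᵢ), where nᵢ is the stratum total.
Stratum 1 (Non-smokers): n = 4685; a·d/n = 1164·1240/4685 = 308.0811; b·c/n = 1630·651/4685 = 226.4952
Stratum 2 (Smokers): n = 5961; a·d/n = 749·2103/5961 = 264.2421; b·c/n = 2740·369/5961 = 169.6125
OR_MH = (308.0811 + 264.2421) / (226.4952 + 169.6125) = 572.3232 / 396.1077 = 1.44487

1.44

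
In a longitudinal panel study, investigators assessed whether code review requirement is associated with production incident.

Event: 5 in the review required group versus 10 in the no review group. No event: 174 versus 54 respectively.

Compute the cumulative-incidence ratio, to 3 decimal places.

0.179

From the description: a = 5, b = 174, c = 10, d = 54.
Risk in exposed = 5/179 = 0.02793; risk in unexposed = 10/64 = 0.15625.
RR = 0.02793 / 0.15625 = 0.17877
The risk is 82% lower among the exposed than among the unexposed.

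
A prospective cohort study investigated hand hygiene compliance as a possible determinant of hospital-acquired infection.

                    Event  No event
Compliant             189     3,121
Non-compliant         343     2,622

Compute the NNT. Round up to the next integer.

18

Risk in treated group = 189/3310 = 0.05710; risk in control = 343/2965 = 0.11568.
Absolute risk reduction = 0.11568 − 0.05710 = 0.05858
NNT = 1 / ARR = 1 / 0.05858 = 17.070 → round up → 18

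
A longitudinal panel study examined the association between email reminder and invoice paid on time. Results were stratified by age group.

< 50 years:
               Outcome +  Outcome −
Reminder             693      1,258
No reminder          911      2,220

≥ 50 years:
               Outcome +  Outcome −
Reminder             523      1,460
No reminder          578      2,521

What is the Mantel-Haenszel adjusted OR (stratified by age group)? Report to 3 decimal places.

OR_MH = Σ(aᵢdᵢ/nᵢ) / Σ(bᵢcᵢ/nᵢ), where nᵢ is the stratum total.
Stratum 1 (< 50 years): n = 5082; a·d/n = 693·2220/5082 = 302.7273; b·c/n = 1258·911/5082 = 225.5092
Stratum 2 (≥ 50 years): n = 5082; a·d/n = 523·2521/5082 = 259.4418; b·c/n = 1460·578/5082 = 166.0527
OR_MH = (302.7273 + 259.4418) / (225.5092 + 166.0527) = 562.1690 / 391.5620 = 1.43571

1.436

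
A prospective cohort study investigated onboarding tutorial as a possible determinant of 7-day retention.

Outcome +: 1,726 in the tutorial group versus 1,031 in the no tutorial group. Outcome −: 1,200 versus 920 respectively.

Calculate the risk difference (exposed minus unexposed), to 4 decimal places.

From the description: a = 1726, b = 1200, c = 1031, d = 920.
Risk in exposed = 1726/2926 = 0.589884; risk in unexposed = 1031/1951 = 0.528447.
Risk difference = 0.589884 − 0.528447 = 0.061437

0.0614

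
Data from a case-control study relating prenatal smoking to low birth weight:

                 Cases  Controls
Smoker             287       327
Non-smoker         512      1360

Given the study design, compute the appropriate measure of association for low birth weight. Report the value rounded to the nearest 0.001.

2.331

Cells: a = 287, b = 327, c = 512, d = 1360.
This is a case-control study: participants were sampled on outcome status, so risks in the source population cannot be estimated directly — relative risk is not valid here. The odds ratio is the appropriate measure.
OR = (a·d)/(b·c) = (287 × 1360) / (327 × 512) = 390320 / 167424 = 2.33133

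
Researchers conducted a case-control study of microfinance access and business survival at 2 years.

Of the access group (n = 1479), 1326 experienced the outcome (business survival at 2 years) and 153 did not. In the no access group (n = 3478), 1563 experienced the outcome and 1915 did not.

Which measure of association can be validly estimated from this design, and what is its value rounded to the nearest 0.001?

From the description: a = 1326, b = 153, c = 1563, d = 1915.
This is a case-control study: participants were sampled on outcome status, so risks in the source population cannot be estimated directly — relative risk is not valid here. The odds ratio is the appropriate measure.
OR = (a·d)/(b·c) = (1326 × 1915) / (153 × 1563) = 2539290 / 239139 = 10.61847

10.618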